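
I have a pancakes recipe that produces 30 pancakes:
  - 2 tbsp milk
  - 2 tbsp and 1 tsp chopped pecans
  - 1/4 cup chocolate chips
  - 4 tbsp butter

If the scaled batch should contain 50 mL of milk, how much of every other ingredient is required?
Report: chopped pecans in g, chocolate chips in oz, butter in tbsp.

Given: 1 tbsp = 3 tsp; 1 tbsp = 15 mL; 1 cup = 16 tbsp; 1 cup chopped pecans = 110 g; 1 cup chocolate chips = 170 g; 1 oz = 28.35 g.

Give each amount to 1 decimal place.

chopped pecans: 26.7 g; chocolate chips: 2.5 oz; butter: 6.7 tbsp

The original recipe has 30 mL of milk, so the scaling factor is 50 ÷ 30 = 5/3.
chopped pecans: (2 tbsp + 1 tsp = 7/3 tbsp) × 5/3 ÷ 16 tbsp/cup × 110 g/cup ≈ 26.7 g
chocolate chips: 0.25 cup × 5/3 × 170 g/cup ÷ 28.35 g/oz ≈ 2.5 oz
butter: 4 tbsp × 5/3 ≈ 6.7 tbsp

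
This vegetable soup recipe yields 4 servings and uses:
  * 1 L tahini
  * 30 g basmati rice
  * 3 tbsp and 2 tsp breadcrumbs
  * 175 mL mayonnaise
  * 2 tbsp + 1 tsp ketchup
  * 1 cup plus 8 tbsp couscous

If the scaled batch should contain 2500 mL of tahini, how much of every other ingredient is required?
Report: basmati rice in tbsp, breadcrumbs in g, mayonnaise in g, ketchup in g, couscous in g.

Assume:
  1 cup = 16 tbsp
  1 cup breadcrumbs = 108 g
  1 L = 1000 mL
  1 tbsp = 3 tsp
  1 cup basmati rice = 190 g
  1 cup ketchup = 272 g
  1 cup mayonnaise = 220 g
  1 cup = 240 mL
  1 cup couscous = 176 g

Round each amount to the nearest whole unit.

basmati rice: 6 tbsp; breadcrumbs: 62 g; mayonnaise: 401 g; ketchup: 99 g; couscous: 660 g

The original recipe has 1000 mL of tahini, so the scaling factor is 2500 ÷ 1000 = 5/2 = 2.5.
basmati rice: 30 g × 5/2 ÷ 190 g/cup × 16 tbsp/cup ≈ 6 tbsp
breadcrumbs: (3 tbsp + 2 tsp = 11/3 tbsp) × 5/2 ÷ 16 tbsp/cup × 108 g/cup ≈ 62 g
mayonnaise: 175 mL × 5/2 ÷ 240 mL/cup × 220 g/cup ≈ 401 g
ketchup: (2 tbsp + 1 tsp = 7/3 tbsp) × 5/2 ÷ 16 tbsp/cup × 272 g/cup ≈ 99 g
couscous: (1 cup + 8 tbsp = 1.5 cup) × 5/2 × 176 g/cup = 660 g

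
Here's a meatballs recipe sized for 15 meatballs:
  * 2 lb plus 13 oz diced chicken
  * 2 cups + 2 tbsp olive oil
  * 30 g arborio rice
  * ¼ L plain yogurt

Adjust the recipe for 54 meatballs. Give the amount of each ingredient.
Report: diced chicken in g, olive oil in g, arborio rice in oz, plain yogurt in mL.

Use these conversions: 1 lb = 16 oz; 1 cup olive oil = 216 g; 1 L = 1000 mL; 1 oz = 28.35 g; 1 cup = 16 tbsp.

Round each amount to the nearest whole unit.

diced chicken: 4593 g; olive oil: 1652 g; arborio rice: 4 oz; plain yogurt: 900 mL

Scaling factor: 54/15 = 18/5 = 3.6.
diced chicken: (2 lb + 13 oz = 2.8125 lb) × 18/5 × 16 oz/lb × 28.35 g/oz ≈ 4593 g
olive oil: (2 cup + 2 tbsp = 2.125 cup) × 18/5 × 216 g/cup ≈ 1652 g
arborio rice: 30 g × 18/5 ÷ 28.35 g/oz ≈ 4 oz
plain yogurt: 0.25 L × 18/5 × 1000 mL/L = 900 mL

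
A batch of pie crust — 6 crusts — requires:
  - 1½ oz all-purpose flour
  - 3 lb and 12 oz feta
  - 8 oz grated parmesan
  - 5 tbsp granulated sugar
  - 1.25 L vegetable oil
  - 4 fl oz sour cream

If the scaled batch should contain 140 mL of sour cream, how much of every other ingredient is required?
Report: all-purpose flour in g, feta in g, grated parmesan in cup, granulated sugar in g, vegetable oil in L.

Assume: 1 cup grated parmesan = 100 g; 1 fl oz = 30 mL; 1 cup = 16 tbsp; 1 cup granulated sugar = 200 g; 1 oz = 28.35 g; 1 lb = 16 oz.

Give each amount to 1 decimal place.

all-purpose flour: 49.6 g; feta: 1984.5 g; grated parmesan: 2.6 cup; granulated sugar: 72.9 g; vegetable oil: 1.5 L

The original recipe has 120 mL of sour cream, so the scaling factor is 140 ÷ 120 = 7/6.
all-purpose flour: 1.5 oz × 7/6 × 28.35 g/oz ≈ 49.6 g
feta: (3 lb + 12 oz = 3.75 lb) × 7/6 × 16 oz/lb × 28.35 g/oz = 1984.5 g
grated parmesan: 8 oz × 7/6 × 28.35 g/oz ÷ 100 g/cup ≈ 2.6 cup
granulated sugar: 5 tbsp × 7/6 ÷ 16 tbsp/cup × 200 g/cup ≈ 72.9 g
vegetable oil: 1.25 L × 7/6 ≈ 1.5 L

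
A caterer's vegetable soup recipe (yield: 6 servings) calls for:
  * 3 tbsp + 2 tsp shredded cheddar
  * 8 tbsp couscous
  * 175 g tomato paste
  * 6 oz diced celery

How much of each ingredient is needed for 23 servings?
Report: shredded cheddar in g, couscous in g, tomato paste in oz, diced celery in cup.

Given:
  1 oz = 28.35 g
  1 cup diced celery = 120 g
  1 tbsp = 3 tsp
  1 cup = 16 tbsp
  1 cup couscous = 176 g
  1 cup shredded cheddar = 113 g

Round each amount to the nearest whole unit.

Scaling factor: 23/6.
shredded cheddar: (3 tbsp + 2 tsp = 11/3 tbsp) × 23/6 ÷ 16 tbsp/cup × 113 g/cup ≈ 99 g
couscous: 8 tbsp × 23/6 ÷ 16 tbsp/cup × 176 g/cup ≈ 337 g
tomato paste: 175 g × 23/6 ÷ 28.35 g/oz ≈ 24 oz
diced celery: 6 oz × 23/6 × 28.35 g/oz ÷ 120 g/cup ≈ 5 cup

shredded cheddar: 99 g; couscous: 337 g; tomato paste: 24 oz; diced celery: 5 cup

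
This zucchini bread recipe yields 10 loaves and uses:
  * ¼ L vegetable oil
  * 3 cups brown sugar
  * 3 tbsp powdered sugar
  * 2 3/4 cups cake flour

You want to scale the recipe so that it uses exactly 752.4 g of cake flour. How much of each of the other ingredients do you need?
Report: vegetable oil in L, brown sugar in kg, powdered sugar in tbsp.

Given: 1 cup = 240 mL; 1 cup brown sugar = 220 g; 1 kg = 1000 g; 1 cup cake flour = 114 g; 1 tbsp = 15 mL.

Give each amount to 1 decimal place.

The original recipe has 313.5 g of cake flour, so the scaling factor is 752.4 ÷ 313.5 = 12/5 = 2.4.
vegetable oil: 0.25 L × 12/5 = 0.6 L
brown sugar: 3 cup × 12/5 × 220 g/cup ÷ 1000 g/kg ≈ 1.6 kg
powdered sugar: 3 tbsp × 12/5 = 7.2 tbsp

vegetable oil: 0.6 L; brown sugar: 1.6 kg; powdered sugar: 7.2 tbsp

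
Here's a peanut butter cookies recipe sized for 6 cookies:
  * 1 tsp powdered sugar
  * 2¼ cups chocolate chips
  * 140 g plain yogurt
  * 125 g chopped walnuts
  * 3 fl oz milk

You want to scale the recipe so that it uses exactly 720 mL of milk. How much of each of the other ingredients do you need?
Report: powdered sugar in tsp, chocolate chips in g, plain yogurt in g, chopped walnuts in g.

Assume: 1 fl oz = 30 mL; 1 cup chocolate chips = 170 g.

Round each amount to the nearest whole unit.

The original recipe has 90 mL of milk, so the scaling factor is 720 ÷ 90 = 8.
powdered sugar: 1 tsp × 8 = 8 tsp
chocolate chips: 2.25 cup × 8 × 170 g/cup = 3060 g
plain yogurt: 140 g × 8 = 1120 g
chopped walnuts: 125 g × 8 = 1000 g

powdered sugar: 8 tsp; chocolate chips: 3060 g; plain yogurt: 1120 g; chopped walnuts: 1000 g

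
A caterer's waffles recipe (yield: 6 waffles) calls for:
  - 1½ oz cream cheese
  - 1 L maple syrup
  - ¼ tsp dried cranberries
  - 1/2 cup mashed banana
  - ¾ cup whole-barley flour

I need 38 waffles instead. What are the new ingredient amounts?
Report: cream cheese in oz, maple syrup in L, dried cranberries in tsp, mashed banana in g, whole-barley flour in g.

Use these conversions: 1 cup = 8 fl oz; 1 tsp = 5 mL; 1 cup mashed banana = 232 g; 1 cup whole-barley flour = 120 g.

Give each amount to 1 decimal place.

cream cheese: 9.5 oz; maple syrup: 6.3 L; dried cranberries: 1.6 tsp; mashed banana: 734.7 g; whole-barley flour: 570.0 g

Scaling factor: 38/6 = 19/3.
cream cheese: 1.5 oz × 19/3 = 9.5 oz
maple syrup: 1 L × 19/3 ≈ 6.3 L
dried cranberries: 0.25 tsp × 19/3 ≈ 1.6 tsp
mashed banana: 0.5 cup × 19/3 × 232 g/cup ≈ 734.7 g
whole-barley flour: 0.75 cup × 19/3 × 120 g/cup = 570.0 g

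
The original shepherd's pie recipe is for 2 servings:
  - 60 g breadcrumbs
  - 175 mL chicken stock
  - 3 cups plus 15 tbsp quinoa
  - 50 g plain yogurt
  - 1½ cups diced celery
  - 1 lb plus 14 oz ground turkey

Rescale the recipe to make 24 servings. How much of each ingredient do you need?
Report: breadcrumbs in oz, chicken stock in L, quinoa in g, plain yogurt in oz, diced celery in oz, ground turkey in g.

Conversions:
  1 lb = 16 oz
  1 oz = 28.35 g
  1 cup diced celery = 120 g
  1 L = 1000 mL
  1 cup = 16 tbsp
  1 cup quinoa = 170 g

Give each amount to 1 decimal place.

breadcrumbs: 25.4 oz; chicken stock: 2.1 L; quinoa: 8032.5 g; plain yogurt: 21.2 oz; diced celery: 76.2 oz; ground turkey: 10206.0 g

Scaling factor: 24/2 = 12.
breadcrumbs: 60 g × 12 ÷ 28.35 g/oz ≈ 25.4 oz
chicken stock: 175 mL × 12 ÷ 1000 mL/L = 2.1 L
quinoa: (3 cup + 15 tbsp = 3.9375 cup) × 12 × 170 g/cup = 8032.5 g
plain yogurt: 50 g × 12 ÷ 28.35 g/oz ≈ 21.2 oz
diced celery: 1.5 cup × 12 × 120 g/cup ÷ 28.35 g/oz ≈ 76.2 oz
ground turkey: (1 lb + 14 oz = 1.875 lb) × 12 × 16 oz/lb × 28.35 g/oz = 10206.0 g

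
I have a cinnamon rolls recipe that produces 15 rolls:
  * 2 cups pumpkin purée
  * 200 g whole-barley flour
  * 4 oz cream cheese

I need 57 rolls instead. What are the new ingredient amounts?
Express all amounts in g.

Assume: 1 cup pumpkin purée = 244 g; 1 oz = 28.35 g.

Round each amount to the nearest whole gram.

Scaling factor: 57/15 = 19/5 = 3.8.
pumpkin purée: 2 cup × 19/5 × 244 g/cup ≈ 1854 g
whole-barley flour: 200 g × 19/5 = 760 g
cream cheese: 4 oz × 19/5 × 28.35 g/oz ≈ 431 g

pumpkin purée: 1854 g; whole-barley flour: 760 g; cream cheese: 431 g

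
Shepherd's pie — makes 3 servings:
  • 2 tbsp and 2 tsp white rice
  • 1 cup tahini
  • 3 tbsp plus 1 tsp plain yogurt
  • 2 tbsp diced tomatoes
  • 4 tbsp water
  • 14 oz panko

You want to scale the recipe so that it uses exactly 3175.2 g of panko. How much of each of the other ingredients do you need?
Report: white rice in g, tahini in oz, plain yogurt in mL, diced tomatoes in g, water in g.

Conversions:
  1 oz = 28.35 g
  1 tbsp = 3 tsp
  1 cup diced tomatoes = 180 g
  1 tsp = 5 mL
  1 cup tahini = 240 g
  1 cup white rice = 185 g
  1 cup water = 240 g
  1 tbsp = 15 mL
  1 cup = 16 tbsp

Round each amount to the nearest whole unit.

white rice: 247 g; tahini: 68 oz; plain yogurt: 400 mL; diced tomatoes: 180 g; water: 480 g

The original recipe has 396.9 g of panko, so the scaling factor is 3175.2 ÷ 396.9 = 8.
white rice: (2 tbsp + 2 tsp = 8/3 tbsp) × 8 ÷ 16 tbsp/cup × 185 g/cup ≈ 247 g
tahini: 1 cup × 8 × 240 g/cup ÷ 28.35 g/oz ≈ 68 oz
plain yogurt: (3 tbsp + 1 tsp = 10/3 tbsp) × 8 × 15 mL/tbsp = 400 mL
diced tomatoes: 2 tbsp × 8 ÷ 16 tbsp/cup × 180 g/cup = 180 g
water: 4 tbsp × 8 ÷ 16 tbsp/cup × 240 g/cup = 480 g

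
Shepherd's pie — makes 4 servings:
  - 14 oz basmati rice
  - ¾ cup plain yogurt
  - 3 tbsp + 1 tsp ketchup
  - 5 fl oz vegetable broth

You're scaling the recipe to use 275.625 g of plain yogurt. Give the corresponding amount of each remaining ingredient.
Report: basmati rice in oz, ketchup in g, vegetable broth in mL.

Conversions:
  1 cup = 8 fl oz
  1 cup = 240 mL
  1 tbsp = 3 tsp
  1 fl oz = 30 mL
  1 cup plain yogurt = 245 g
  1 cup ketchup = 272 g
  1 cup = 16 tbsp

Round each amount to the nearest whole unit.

The original recipe has 183.75 g of plain yogurt, so the scaling factor is 275.625 ÷ 183.75 = 3/2 = 1.5.
basmati rice: 14 oz × 3/2 = 21 oz
ketchup: (3 tbsp + 1 tsp = 10/3 tbsp) × 3/2 ÷ 16 tbsp/cup × 272 g/cup = 85 g
vegetable broth: 5 fl oz × 3/2 × 30 mL/fl oz = 225 mL

basmati rice: 21 oz; ketchup: 85 g; vegetable broth: 225 mL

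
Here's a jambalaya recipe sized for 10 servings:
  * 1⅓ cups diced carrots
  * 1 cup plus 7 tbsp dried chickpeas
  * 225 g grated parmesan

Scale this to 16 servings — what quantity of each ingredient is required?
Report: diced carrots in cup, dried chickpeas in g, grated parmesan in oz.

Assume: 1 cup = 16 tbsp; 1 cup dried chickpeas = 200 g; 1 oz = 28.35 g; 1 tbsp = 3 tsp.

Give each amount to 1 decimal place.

diced carrots: 2.1 cup; dried chickpeas: 460.0 g; grated parmesan: 12.7 oz

Scaling factor: 16/10 = 8/5 = 1.6.
diced carrots: 4/3 cup × 8/5 ≈ 2.1 cup
dried chickpeas: (1 cup + 7 tbsp = 1.4375 cup) × 8/5 × 200 g/cup = 460.0 g
grated parmesan: 225 g × 8/5 ÷ 28.35 g/oz ≈ 12.7 oz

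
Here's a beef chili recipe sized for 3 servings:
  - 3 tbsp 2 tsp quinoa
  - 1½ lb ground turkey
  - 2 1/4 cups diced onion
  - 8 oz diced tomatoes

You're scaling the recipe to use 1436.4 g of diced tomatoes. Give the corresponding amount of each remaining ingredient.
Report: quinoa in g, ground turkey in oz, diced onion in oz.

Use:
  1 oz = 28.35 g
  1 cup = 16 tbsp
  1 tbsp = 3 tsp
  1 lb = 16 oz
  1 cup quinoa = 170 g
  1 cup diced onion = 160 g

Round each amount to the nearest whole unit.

quinoa: 247 g; ground turkey: 152 oz; diced onion: 80 oz

The original recipe has 226.8 g of diced tomatoes, so the scaling factor is 1436.4 ÷ 226.8 = 19/3.
quinoa: (3 tbsp + 2 tsp = 11/3 tbsp) × 19/3 ÷ 16 tbsp/cup × 170 g/cup ≈ 247 g
ground turkey: 1.5 lb × 19/3 × 16 oz/lb = 152 oz
diced onion: 2.25 cup × 19/3 × 160 g/cup ÷ 28.35 g/oz ≈ 80 oz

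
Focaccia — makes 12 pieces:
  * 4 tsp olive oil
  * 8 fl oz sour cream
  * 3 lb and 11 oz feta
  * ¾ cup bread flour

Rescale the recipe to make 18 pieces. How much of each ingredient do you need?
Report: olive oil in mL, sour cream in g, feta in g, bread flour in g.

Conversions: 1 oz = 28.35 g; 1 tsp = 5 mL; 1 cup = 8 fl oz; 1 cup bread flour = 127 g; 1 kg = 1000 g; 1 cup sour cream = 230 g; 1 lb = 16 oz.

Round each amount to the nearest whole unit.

Scaling factor: 18/12 = 3/2 = 1.5.
olive oil: 4 tsp × 3/2 × 5 mL/tsp = 30 mL
sour cream: 8 fl oz × 3/2 ÷ 8 fl oz/cup × 230 g/cup = 345 g
feta: (3 lb + 11 oz = 3.6875 lb) × 3/2 × 16 oz/lb × 28.35 g/oz ≈ 2509 g
bread flour: 0.75 cup × 3/2 × 127 g/cup ≈ 143 g

olive oil: 30 mL; sour cream: 345 g; feta: 2509 g; bread flour: 143 g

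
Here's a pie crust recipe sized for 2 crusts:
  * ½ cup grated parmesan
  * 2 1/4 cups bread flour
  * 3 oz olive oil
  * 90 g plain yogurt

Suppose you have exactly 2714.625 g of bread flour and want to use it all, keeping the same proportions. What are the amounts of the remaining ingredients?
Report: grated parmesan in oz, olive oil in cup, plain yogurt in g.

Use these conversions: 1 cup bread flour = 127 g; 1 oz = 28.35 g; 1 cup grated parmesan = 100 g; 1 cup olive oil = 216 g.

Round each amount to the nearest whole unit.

grated parmesan: 17 oz; olive oil: 4 cup; plain yogurt: 855 g

The original recipe has 285.75 g of bread flour, so the scaling factor is 2714.625 ÷ 285.75 = 19/2 = 9.5.
grated parmesan: 0.5 cup × 19/2 × 100 g/cup ÷ 28.35 g/oz ≈ 17 oz
olive oil: 3 oz × 19/2 × 28.35 g/oz ÷ 216 g/cup ≈ 4 cup
plain yogurt: 90 g × 19/2 = 855 g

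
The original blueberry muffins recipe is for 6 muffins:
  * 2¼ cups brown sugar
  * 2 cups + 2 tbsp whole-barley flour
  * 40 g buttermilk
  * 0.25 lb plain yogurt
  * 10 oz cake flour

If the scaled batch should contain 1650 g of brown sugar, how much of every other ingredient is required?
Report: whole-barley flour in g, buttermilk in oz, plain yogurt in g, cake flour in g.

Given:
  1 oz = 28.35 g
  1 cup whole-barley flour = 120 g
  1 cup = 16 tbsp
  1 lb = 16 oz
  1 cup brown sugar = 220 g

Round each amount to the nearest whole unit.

The original recipe has 495 g of brown sugar, so the scaling factor is 1650 ÷ 495 = 10/3.
whole-barley flour: (2 cup + 2 tbsp = 2.125 cup) × 10/3 × 120 g/cup = 850 g
buttermilk: 40 g × 10/3 ÷ 28.35 g/oz ≈ 5 oz
plain yogurt: 0.25 lb × 10/3 × 16 oz/lb × 28.35 g/oz = 378 g
cake flour: 10 oz × 10/3 × 28.35 g/oz = 945 g

whole-barley flour: 850 g; buttermilk: 5 oz; plain yogurt: 378 g; cake flour: 945 g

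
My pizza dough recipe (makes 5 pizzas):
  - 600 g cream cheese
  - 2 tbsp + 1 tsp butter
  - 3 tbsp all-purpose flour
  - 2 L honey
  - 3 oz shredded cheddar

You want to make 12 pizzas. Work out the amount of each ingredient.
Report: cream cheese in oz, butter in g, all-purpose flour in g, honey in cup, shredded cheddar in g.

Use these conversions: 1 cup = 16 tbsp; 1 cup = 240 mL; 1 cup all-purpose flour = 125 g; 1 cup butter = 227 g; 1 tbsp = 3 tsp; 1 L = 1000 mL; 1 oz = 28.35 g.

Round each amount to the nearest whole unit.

cream cheese: 51 oz; butter: 79 g; all-purpose flour: 56 g; honey: 20 cup; shredded cheddar: 204 g

Scaling factor: 12/5 = 2.4.
cream cheese: 600 g × 12/5 ÷ 28.35 g/oz ≈ 51 oz
butter: (2 tbsp + 1 tsp = 7/3 tbsp) × 12/5 ÷ 16 tbsp/cup × 227 g/cup ≈ 79 g
all-purpose flour: 3 tbsp × 12/5 ÷ 16 tbsp/cup × 125 g/cup ≈ 56 g
honey: 2 L × 12/5 × 1000 mL/L ÷ 240 mL/cup = 20 cup
shredded cheddar: 3 oz × 12/5 × 28.35 g/oz ≈ 204 g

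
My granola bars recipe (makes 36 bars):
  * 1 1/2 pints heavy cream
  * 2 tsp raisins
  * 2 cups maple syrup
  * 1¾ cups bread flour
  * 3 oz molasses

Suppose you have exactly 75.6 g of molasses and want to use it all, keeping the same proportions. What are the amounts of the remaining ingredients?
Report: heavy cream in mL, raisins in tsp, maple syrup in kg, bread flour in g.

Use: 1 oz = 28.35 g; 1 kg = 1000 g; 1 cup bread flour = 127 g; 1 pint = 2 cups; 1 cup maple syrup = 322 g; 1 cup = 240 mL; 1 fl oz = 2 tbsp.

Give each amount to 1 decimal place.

heavy cream: 640.0 mL; raisins: 1.8 tsp; maple syrup: 0.6 kg; bread flour: 197.6 g

The original recipe has 85.05 g of molasses, so the scaling factor is 75.6 ÷ 85.05 = 8/9.
heavy cream: 1.5 pint × 8/9 × 2 cup/pint × 240 mL/cup = 640.0 mL
raisins: 2 tsp × 8/9 ≈ 1.8 tsp
maple syrup: 2 cup × 8/9 × 322 g/cup ÷ 1000 g/kg ≈ 0.6 kg
bread flour: 1.75 cup × 8/9 × 127 g/cup ≈ 197.6 g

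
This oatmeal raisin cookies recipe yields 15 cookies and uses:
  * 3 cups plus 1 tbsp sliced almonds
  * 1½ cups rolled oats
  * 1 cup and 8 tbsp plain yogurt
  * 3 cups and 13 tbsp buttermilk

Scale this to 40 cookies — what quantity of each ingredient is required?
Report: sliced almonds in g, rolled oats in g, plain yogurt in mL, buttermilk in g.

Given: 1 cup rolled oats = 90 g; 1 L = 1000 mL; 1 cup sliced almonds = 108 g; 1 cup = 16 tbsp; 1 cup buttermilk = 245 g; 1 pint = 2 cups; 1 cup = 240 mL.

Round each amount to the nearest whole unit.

Scaling factor: 40/15 = 8/3.
sliced almonds: (3 cup + 1 tbsp = 3.0625 cup) × 8/3 × 108 g/cup = 882 g
rolled oats: 1.5 cup × 8/3 × 90 g/cup = 360 g
plain yogurt: (1 cup + 8 tbsp = 1.5 cup) × 8/3 × 240 mL/cup = 960 mL
buttermilk: (3 cup + 13 tbsp = 3.8125 cup) × 8/3 × 245 g/cup ≈ 2491 g

sliced almonds: 882 g; rolled oats: 360 g; plain yogurt: 960 mL; buttermilk: 2491 g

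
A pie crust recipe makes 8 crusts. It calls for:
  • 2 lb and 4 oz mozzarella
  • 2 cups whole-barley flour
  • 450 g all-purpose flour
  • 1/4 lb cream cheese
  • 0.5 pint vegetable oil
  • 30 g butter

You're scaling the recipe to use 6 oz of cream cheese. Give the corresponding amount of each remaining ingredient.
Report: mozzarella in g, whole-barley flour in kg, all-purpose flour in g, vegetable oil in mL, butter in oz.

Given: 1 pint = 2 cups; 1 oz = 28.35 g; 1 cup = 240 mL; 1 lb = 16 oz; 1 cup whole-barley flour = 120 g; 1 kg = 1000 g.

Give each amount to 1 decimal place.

mozzarella: 1530.9 g; whole-barley flour: 0.4 kg; all-purpose flour: 675.0 g; vegetable oil: 360.0 mL; butter: 1.6 oz

The original recipe has 4 oz of cream cheese, so the scaling factor is 6 ÷ 4 = 3/2 = 1.5.
mozzarella: (2 lb + 4 oz = 2.25 lb) × 3/2 × 16 oz/lb × 28.35 g/oz = 1530.9 g
whole-barley flour: 2 cup × 3/2 × 120 g/cup ÷ 1000 g/kg ≈ 0.4 kg
all-purpose flour: 450 g × 3/2 = 675.0 g
vegetable oil: 0.5 pint × 3/2 × 2 cup/pint × 240 mL/cup = 360.0 mL
butter: 30 g × 3/2 ÷ 28.35 g/oz ≈ 1.6 oz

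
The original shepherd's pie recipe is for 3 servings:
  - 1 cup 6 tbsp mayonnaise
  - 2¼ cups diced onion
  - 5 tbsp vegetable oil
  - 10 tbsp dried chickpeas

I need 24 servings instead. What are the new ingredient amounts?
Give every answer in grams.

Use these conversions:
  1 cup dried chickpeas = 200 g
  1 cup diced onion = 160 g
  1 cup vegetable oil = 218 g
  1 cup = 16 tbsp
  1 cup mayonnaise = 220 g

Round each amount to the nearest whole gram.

Scaling factor: 24/3 = 8.
mayonnaise: (1 cup + 6 tbsp = 1.375 cup) × 8 × 220 g/cup = 2420 g
diced onion: 2.25 cup × 8 × 160 g/cup = 2880 g
vegetable oil: 5 tbsp × 8 ÷ 16 tbsp/cup × 218 g/cup = 545 g
dried chickpeas: 10 tbsp × 8 ÷ 16 tbsp/cup × 200 g/cup = 1000 g

mayonnaise: 2420 g; diced onion: 2880 g; vegetable oil: 545 g; dried chickpeas: 1000 g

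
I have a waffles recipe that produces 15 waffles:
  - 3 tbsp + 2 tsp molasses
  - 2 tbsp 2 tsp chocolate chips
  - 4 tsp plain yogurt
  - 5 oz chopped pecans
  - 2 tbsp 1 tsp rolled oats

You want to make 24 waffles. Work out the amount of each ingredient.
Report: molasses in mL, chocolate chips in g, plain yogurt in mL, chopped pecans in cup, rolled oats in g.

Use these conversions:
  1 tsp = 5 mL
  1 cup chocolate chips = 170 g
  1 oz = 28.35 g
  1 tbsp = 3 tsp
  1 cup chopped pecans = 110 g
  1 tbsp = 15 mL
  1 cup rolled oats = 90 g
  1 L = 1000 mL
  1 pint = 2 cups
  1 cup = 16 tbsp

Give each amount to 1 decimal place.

Scaling factor: 24/15 = 8/5 = 1.6.
molasses: (3 tbsp + 2 tsp = 11/3 tbsp) × 8/5 × 15 mL/tbsp = 88.0 mL
chocolate chips: (2 tbsp + 2 tsp = 8/3 tbsp) × 8/5 ÷ 16 tbsp/cup × 170 g/cup ≈ 45.3 g
plain yogurt: 4 tsp × 8/5 × 5 mL/tsp = 32.0 mL
chopped pecans: 5 oz × 8/5 × 28.35 g/oz ÷ 110 g/cup ≈ 2.1 cup
rolled oats: (2 tbsp + 1 tsp = 7/3 tbsp) × 8/5 ÷ 16 tbsp/cup × 90 g/cup = 21.0 g

molasses: 88.0 mL; chocolate chips: 45.3 g; plain yogurt: 32.0 mL; chopped pecans: 2.1 cup; rolled oats: 21.0 g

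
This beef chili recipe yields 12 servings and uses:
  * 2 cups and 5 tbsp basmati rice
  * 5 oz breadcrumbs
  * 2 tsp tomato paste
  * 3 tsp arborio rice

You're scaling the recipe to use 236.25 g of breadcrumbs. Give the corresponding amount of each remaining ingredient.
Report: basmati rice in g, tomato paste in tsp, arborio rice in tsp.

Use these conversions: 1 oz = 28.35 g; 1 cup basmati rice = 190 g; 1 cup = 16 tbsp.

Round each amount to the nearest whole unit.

The original recipe has 141.75 g of breadcrumbs, so the scaling factor is 236.25 ÷ 141.75 = 5/3.
basmati rice: (2 cup + 5 tbsp = 2.3125 cup) × 5/3 × 190 g/cup ≈ 732 g
tomato paste: 2 tsp × 5/3 ≈ 3 tsp
arborio rice: 3 tsp × 5/3 = 5 tsp

basmati rice: 732 g; tomato paste: 3 tsp; arborio rice: 5 tsp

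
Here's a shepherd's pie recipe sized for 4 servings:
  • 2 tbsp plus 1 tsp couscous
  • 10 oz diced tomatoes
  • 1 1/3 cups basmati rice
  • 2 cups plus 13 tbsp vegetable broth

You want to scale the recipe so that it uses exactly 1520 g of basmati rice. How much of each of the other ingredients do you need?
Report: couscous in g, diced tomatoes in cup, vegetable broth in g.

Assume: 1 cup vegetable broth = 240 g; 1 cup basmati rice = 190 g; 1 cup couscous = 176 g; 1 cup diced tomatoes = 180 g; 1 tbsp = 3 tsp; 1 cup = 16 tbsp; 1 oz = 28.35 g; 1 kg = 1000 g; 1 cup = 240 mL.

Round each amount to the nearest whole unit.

The original recipe has 760/3 g of basmati rice, so the scaling factor is 1520 ÷ 760/3 = 6.
couscous: (2 tbsp + 1 tsp = 7/3 tbsp) × 6 ÷ 16 tbsp/cup × 176 g/cup = 154 g
diced tomatoes: 10 oz × 6 × 28.35 g/oz ÷ 180 g/cup ≈ 9 cup
vegetable broth: (2 cup + 13 tbsp = 2.8125 cup) × 6 × 240 g/cup = 4050 g

couscous: 154 g; diced tomatoes: 9 cup; vegetable broth: 4050 g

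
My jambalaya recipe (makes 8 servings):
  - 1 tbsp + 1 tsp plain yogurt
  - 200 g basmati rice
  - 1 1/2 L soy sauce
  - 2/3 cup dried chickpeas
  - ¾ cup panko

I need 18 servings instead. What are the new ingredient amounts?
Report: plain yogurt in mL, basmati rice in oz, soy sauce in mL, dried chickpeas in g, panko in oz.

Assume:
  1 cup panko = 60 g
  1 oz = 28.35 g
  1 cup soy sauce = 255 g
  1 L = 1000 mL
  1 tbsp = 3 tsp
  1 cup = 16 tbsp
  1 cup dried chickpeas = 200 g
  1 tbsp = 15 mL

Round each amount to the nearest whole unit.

plain yogurt: 45 mL; basmati rice: 16 oz; soy sauce: 3375 mL; dried chickpeas: 300 g; panko: 4 oz

Scaling factor: 18/8 = 9/4 = 2.25.
plain yogurt: (1 tbsp + 1 tsp = 4/3 tbsp) × 9/4 × 15 mL/tbsp = 45 mL
basmati rice: 200 g × 9/4 ÷ 28.35 g/oz ≈ 16 oz
soy sauce: 1.5 L × 9/4 × 1000 mL/L = 3375 mL
dried chickpeas: 2/3 cup × 9/4 × 200 g/cup = 300 g
panko: 0.75 cup × 9/4 × 60 g/cup ÷ 28.35 g/oz ≈ 4 oz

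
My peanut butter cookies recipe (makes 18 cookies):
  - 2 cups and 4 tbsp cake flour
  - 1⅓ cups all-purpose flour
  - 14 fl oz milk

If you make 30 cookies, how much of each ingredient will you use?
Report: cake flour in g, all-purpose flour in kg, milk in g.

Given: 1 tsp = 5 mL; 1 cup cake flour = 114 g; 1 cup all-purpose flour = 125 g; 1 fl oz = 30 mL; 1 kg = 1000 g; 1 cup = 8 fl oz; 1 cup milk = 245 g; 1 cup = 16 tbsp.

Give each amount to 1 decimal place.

cake flour: 427.5 g; all-purpose flour: 0.3 kg; milk: 714.6 g

Scaling factor: 30/18 = 5/3.
cake flour: (2 cup + 4 tbsp = 2.25 cup) × 5/3 × 114 g/cup = 427.5 g
all-purpose flour: 4/3 cup × 5/3 × 125 g/cup ÷ 1000 g/kg ≈ 0.3 kg
milk: 14 fl oz × 5/3 ÷ 8 fl oz/cup × 245 g/cup ≈ 714.6 g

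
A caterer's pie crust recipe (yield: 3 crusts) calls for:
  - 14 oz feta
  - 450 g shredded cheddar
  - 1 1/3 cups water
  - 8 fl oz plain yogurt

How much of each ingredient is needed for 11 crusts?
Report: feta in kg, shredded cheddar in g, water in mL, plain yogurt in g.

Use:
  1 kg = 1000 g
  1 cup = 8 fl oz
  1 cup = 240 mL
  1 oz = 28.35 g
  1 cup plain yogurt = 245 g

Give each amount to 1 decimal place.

feta: 1.5 kg; shredded cheddar: 1650.0 g; water: 1173.3 mL; plain yogurt: 898.3 g

Scaling factor: 11/3.
feta: 14 oz × 11/3 × 28.35 g/oz ÷ 1000 g/kg ≈ 1.5 kg
shredded cheddar: 450 g × 11/3 = 1650.0 g
water: 4/3 cup × 11/3 × 240 mL/cup ≈ 1173.3 mL
plain yogurt: 8 fl oz × 11/3 ÷ 8 fl oz/cup × 245 g/cup ≈ 898.3 g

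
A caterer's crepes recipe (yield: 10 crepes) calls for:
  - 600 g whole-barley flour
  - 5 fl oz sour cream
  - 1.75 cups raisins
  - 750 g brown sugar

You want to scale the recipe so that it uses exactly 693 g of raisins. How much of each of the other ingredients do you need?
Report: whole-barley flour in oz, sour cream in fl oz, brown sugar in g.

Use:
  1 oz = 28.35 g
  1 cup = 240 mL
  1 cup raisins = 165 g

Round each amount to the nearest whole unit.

The original recipe has 288.75 g of raisins, so the scaling factor is 693 ÷ 288.75 = 12/5 = 2.4.
whole-barley flour: 600 g × 12/5 ÷ 28.35 g/oz ≈ 51 oz
sour cream: 5 fl oz × 12/5 = 12 fl oz
brown sugar: 750 g × 12/5 = 1800 g

whole-barley flour: 51 oz; sour cream: 12 fl oz; brown sugar: 1800 g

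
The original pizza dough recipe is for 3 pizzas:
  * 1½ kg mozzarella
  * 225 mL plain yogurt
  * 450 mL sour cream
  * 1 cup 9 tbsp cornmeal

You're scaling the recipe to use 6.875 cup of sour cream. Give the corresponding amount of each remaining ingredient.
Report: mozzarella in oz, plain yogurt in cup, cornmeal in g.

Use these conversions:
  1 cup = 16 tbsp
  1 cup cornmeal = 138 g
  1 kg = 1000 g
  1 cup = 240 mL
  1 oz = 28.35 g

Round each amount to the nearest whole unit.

The original recipe has 1.875 cup of sour cream, so the scaling factor is 6.875 ÷ 1.875 = 11/3.
mozzarella: 1.5 kg × 11/3 × 1000 g/kg ÷ 28.35 g/oz ≈ 194 oz
plain yogurt: 225 mL × 11/3 ÷ 240 mL/cup ≈ 3 cup
cornmeal: (1 cup + 9 tbsp = 1.5625 cup) × 11/3 × 138 g/cup ≈ 791 g

mozzarella: 194 oz; plain yogurt: 3 cup; cornmeal: 791 g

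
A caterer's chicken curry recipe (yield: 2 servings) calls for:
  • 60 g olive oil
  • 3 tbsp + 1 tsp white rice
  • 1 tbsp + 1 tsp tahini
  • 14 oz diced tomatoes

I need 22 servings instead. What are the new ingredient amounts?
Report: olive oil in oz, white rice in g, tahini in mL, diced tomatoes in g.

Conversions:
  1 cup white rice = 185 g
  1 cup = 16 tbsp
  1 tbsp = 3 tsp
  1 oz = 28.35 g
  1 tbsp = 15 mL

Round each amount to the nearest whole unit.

Scaling factor: 22/2 = 11.
olive oil: 60 g × 11 ÷ 28.35 g/oz ≈ 23 oz
white rice: (3 tbsp + 1 tsp = 10/3 tbsp) × 11 ÷ 16 tbsp/cup × 185 g/cup ≈ 424 g
tahini: (1 tbsp + 1 tsp = 4/3 tbsp) × 11 × 15 mL/tbsp = 220 mL
diced tomatoes: 14 oz × 11 × 28.35 g/oz ≈ 4366 g

olive oil: 23 oz; white rice: 424 g; tahini: 220 mL; diced tomatoes: 4366 g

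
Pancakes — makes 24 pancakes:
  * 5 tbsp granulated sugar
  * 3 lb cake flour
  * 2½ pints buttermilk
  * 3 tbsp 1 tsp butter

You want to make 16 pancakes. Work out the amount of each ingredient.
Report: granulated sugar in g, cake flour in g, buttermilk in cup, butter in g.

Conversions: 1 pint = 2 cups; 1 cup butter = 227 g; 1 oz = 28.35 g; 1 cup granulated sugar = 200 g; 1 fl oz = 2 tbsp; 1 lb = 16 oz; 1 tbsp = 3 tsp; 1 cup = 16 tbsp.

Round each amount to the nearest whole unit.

granulated sugar: 42 g; cake flour: 907 g; buttermilk: 3 cup; butter: 32 g

Scaling factor: 16/24 = 2/3.
granulated sugar: 5 tbsp × 2/3 ÷ 16 tbsp/cup × 200 g/cup ≈ 42 g
cake flour: 3 lb × 2/3 × 16 oz/lb × 28.35 g/oz ≈ 907 g
buttermilk: 2.5 pint × 2/3 × 2 cup/pint ≈ 3 cup
butter: (3 tbsp + 1 tsp = 10/3 tbsp) × 2/3 ÷ 16 tbsp/cup × 227 g/cup ≈ 32 g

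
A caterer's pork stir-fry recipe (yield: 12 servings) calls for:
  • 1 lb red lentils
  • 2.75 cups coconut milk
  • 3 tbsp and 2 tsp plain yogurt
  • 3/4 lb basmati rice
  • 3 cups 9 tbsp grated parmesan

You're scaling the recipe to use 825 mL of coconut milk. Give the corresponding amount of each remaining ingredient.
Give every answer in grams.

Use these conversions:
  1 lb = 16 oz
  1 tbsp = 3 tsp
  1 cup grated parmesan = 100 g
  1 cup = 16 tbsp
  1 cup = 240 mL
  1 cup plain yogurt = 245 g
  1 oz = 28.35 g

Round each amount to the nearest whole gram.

The original recipe has 660 mL of coconut milk, so the scaling factor is 825 ÷ 660 = 5/4 = 1.25.
red lentils: 1 lb × 5/4 × 16 oz/lb × 28.35 g/oz = 567 g
plain yogurt: (3 tbsp + 2 tsp = 11/3 tbsp) × 5/4 ÷ 16 tbsp/cup × 245 g/cup ≈ 70 g
basmati rice: 0.75 lb × 5/4 × 16 oz/lb × 28.35 g/oz ≈ 425 g
grated parmesan: (3 cup + 9 tbsp = 3.5625 cup) × 5/4 × 100 g/cup ≈ 445 g

red lentils: 567 g; plain yogurt: 70 g; basmati rice: 425 g; grated parmesan: 445 g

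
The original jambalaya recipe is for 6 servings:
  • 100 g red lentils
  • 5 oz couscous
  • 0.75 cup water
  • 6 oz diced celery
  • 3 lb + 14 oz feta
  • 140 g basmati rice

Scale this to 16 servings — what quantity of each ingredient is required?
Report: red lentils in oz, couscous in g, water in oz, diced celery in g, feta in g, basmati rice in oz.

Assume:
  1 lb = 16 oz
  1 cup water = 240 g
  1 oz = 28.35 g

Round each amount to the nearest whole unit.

Scaling factor: 16/6 = 8/3.
red lentils: 100 g × 8/3 ÷ 28.35 g/oz ≈ 9 oz
couscous: 5 oz × 8/3 × 28.35 g/oz = 378 g
water: 0.75 cup × 8/3 × 240 g/cup ÷ 28.35 g/oz ≈ 17 oz
diced celery: 6 oz × 8/3 × 28.35 g/oz ≈ 454 g
feta: (3 lb + 14 oz = 3.875 lb) × 8/3 × 16 oz/lb × 28.35 g/oz ≈ 4687 g
basmati rice: 140 g × 8/3 ÷ 28.35 g/oz ≈ 13 oz

red lentils: 9 oz; couscous: 378 g; water: 17 oz; diced celery: 454 g; feta: 4687 g; basmati rice: 13 oz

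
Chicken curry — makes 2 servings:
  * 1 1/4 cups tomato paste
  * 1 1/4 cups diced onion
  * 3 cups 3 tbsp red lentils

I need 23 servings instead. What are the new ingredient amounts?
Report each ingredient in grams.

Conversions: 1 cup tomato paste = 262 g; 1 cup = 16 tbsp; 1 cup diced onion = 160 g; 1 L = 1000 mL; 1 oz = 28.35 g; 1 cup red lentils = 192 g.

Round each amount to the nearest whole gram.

tomato paste: 3766 g; diced onion: 2300 g; red lentils: 7038 g

Scaling factor: 23/2 = 11.5.
tomato paste: 1.25 cup × 23/2 × 262 g/cup ≈ 3766 g
diced onion: 1.25 cup × 23/2 × 160 g/cup = 2300 g
red lentils: (3 cup + 3 tbsp = 3.1875 cup) × 23/2 × 192 g/cup = 7038 g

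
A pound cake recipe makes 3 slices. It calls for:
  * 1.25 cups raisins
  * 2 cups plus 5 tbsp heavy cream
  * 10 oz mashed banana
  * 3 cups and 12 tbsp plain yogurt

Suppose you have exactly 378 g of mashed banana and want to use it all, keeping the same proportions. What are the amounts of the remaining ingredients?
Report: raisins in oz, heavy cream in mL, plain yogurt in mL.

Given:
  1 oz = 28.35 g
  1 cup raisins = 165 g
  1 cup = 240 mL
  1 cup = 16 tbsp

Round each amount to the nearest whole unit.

raisins: 10 oz; heavy cream: 740 mL; plain yogurt: 1200 mL

The original recipe has 283.5 g of mashed banana, so the scaling factor is 378 ÷ 283.5 = 4/3.
raisins: 1.25 cup × 4/3 × 165 g/cup ÷ 28.35 g/oz ≈ 10 oz
heavy cream: (2 cup + 5 tbsp = 2.3125 cup) × 4/3 × 240 mL/cup = 740 mL
plain yogurt: (3 cup + 12 tbsp = 3.75 cup) × 4/3 × 240 mL/cup = 1200 mL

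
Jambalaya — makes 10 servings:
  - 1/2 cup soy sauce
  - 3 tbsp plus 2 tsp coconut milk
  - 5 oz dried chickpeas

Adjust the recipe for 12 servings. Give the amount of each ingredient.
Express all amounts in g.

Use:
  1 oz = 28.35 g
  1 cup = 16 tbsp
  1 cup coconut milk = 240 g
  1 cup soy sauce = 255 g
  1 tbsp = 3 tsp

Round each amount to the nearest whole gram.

Scaling factor: 12/10 = 6/5 = 1.2.
soy sauce: 0.5 cup × 6/5 × 255 g/cup = 153 g
coconut milk: (3 tbsp + 2 tsp = 11/3 tbsp) × 6/5 ÷ 16 tbsp/cup × 240 g/cup = 66 g
dried chickpeas: 5 oz × 6/5 × 28.35 g/oz ≈ 170 g

soy sauce: 153 g; coconut milk: 66 g; dried chickpeas: 170 g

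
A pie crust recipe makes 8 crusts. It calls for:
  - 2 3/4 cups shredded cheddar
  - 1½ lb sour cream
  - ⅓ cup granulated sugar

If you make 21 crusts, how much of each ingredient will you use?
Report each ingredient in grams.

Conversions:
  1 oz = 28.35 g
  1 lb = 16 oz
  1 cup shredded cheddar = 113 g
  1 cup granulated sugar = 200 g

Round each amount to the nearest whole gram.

Scaling factor: 21/8 = 2.625.
shredded cheddar: 2.75 cup × 21/8 × 113 g/cup ≈ 816 g
sour cream: 1.5 lb × 21/8 × 16 oz/lb × 28.35 g/oz ≈ 1786 g
granulated sugar: 1/3 cup × 21/8 × 200 g/cup = 175 g

shredded cheddar: 816 g; sour cream: 1786 g; granulated sugar: 175 g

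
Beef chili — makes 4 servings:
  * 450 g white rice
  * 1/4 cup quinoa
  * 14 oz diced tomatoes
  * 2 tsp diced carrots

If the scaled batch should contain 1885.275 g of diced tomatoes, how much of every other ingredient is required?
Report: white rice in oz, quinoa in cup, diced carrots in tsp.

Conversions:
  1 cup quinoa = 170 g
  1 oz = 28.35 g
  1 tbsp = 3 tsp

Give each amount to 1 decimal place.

The original recipe has 396.9 g of diced tomatoes, so the scaling factor is 1885.275 ÷ 396.9 = 19/4 = 4.75.
white rice: 450 g × 19/4 ÷ 28.35 g/oz ≈ 75.4 oz
quinoa: 0.25 cup × 19/4 ≈ 1.2 cup
diced carrots: 2 tsp × 19/4 = 9.5 tsp

white rice: 75.4 oz; quinoa: 1.2 cup; diced carrots: 9.5 tsp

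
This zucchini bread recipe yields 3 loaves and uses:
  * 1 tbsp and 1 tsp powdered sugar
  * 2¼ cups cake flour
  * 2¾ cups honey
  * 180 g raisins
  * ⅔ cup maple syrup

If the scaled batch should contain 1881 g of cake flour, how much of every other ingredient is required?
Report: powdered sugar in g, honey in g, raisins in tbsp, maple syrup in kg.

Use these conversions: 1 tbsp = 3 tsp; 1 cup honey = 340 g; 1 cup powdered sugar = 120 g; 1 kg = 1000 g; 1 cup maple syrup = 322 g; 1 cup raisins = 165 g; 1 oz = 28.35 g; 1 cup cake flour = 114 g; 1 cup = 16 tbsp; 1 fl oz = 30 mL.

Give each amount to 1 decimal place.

powdered sugar: 73.3 g; honey: 6856.7 g; raisins: 128.0 tbsp; maple syrup: 1.6 kg

The original recipe has 256.5 g of cake flour, so the scaling factor is 1881 ÷ 256.5 = 22/3.
powdered sugar: (1 tbsp + 1 tsp = 4/3 tbsp) × 22/3 ÷ 16 tbsp/cup × 120 g/cup ≈ 73.3 g
honey: 2.75 cup × 22/3 × 340 g/cup ≈ 6856.7 g
raisins: 180 g × 22/3 ÷ 165 g/cup × 16 tbsp/cup = 128.0 tbsp
maple syrup: 2/3 cup × 22/3 × 322 g/cup ÷ 1000 g/kg ≈ 1.6 kg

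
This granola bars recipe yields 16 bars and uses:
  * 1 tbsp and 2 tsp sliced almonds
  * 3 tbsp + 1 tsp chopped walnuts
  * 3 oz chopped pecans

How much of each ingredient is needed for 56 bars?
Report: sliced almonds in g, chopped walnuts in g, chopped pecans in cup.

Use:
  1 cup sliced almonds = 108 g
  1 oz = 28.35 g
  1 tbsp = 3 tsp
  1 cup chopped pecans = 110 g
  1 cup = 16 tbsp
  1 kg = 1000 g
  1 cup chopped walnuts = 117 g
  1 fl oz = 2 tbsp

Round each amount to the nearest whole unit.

Scaling factor: 56/16 = 7/2 = 3.5.
sliced almonds: (1 tbsp + 2 tsp = 5/3 tbsp) × 7/2 ÷ 16 tbsp/cup × 108 g/cup ≈ 39 g
chopped walnuts: (3 tbsp + 1 tsp = 10/3 tbsp) × 7/2 ÷ 16 tbsp/cup × 117 g/cup ≈ 85 g
chopped pecans: 3 oz × 7/2 × 28.35 g/oz ÷ 110 g/cup ≈ 3 cup

sliced almonds: 39 g; chopped walnuts: 85 g; chopped pecans: 3 cup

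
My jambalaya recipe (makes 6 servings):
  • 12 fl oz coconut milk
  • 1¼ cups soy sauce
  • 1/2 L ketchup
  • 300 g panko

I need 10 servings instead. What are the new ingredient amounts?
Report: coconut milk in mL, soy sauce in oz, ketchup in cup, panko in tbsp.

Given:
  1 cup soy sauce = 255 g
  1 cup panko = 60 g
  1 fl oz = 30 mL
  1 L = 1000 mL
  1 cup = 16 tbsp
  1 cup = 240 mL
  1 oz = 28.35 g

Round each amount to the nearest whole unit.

Scaling factor: 10/6 = 5/3.
coconut milk: 12 fl oz × 5/3 × 30 mL/fl oz = 600 mL
soy sauce: 1.25 cup × 5/3 × 255 g/cup ÷ 28.35 g/oz ≈ 19 oz
ketchup: 0.5 L × 5/3 × 1000 mL/L ÷ 240 mL/cup ≈ 3 cup
panko: 300 g × 5/3 ÷ 60 g/cup × 16 tbsp/cup ≈ 133 tbsp

coconut milk: 600 mL; soy sauce: 19 oz; ketchup: 3 cup; panko: 133 tbsp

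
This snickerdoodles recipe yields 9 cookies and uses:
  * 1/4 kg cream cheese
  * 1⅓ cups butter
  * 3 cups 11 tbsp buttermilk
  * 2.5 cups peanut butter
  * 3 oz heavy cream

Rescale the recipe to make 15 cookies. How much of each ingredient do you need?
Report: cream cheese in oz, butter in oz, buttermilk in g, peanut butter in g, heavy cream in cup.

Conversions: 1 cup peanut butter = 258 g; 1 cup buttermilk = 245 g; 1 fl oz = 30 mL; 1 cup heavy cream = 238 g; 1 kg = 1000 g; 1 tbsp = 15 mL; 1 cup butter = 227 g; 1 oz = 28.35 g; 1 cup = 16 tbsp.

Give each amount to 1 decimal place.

Scaling factor: 15/9 = 5/3.
cream cheese: 0.25 kg × 5/3 × 1000 g/kg ÷ 28.35 g/oz ≈ 14.7 oz
butter: 4/3 cup × 5/3 × 227 g/cup ÷ 28.35 g/oz ≈ 17.8 oz
buttermilk: (3 cup + 11 tbsp = 3.6875 cup) × 5/3 × 245 g/cup ≈ 1505.7 g
peanut butter: 2.5 cup × 5/3 × 258 g/cup = 1075.0 g
heavy cream: 3 oz × 5/3 × 28.35 g/oz ÷ 238 g/cup ≈ 0.6 cup

cream cheese: 14.7 oz; butter: 17.8 oz; buttermilk: 1505.7 g; peanut butter: 1075.0 g; heavy cream: 0.6 cup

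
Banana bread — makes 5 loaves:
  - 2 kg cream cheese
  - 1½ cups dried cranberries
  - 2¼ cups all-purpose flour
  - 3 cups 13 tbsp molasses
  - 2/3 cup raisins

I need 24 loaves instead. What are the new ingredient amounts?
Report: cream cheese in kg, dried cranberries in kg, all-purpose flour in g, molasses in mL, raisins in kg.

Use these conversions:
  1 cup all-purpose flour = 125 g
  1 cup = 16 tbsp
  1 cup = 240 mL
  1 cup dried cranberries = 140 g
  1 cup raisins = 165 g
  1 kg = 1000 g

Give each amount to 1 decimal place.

Scaling factor: 24/5 = 4.8.
cream cheese: 2 kg × 24/5 = 9.6 kg
dried cranberries: 1.5 cup × 24/5 × 140 g/cup ÷ 1000 g/kg ≈ 1.0 kg
all-purpose flour: 2.25 cup × 24/5 × 125 g/cup = 1350.0 g
molasses: (3 cup + 13 tbsp = 3.8125 cup) × 24/5 × 240 mL/cup = 4392.0 mL
raisins: 2/3 cup × 24/5 × 165 g/cup ÷ 1000 g/kg ≈ 0.5 kg

cream cheese: 9.6 kg; dried cranberries: 1.0 kg; all-purpose flour: 1350.0 g; molasses: 4392.0 mL; raisins: 0.5 kg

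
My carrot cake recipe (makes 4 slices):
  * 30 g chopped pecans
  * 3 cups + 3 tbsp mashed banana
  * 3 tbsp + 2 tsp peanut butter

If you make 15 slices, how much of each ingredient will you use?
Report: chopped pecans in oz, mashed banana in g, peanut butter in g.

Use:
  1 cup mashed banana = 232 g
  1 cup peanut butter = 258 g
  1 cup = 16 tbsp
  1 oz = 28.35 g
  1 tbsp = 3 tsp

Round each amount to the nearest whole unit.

chopped pecans: 4 oz; mashed banana: 2773 g; peanut butter: 222 g

Scaling factor: 15/4 = 3.75.
chopped pecans: 30 g × 15/4 ÷ 28.35 g/oz ≈ 4 oz
mashed banana: (3 cup + 3 tbsp = 3.1875 cup) × 15/4 × 232 g/cup ≈ 2773 g
peanut butter: (3 tbsp + 2 tsp = 11/3 tbsp) × 15/4 ÷ 16 tbsp/cup × 258 g/cup ≈ 222 g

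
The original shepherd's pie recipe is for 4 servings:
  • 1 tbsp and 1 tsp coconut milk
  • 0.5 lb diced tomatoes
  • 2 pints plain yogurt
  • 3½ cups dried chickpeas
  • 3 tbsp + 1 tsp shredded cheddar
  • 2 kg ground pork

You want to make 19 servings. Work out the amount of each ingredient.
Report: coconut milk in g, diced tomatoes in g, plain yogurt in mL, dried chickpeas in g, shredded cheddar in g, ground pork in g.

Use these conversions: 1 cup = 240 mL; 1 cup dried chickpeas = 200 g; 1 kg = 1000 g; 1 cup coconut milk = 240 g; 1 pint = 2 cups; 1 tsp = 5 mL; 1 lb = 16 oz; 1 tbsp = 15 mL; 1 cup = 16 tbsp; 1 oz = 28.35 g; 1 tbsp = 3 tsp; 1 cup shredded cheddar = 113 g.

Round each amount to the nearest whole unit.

coconut milk: 95 g; diced tomatoes: 1077 g; plain yogurt: 4560 mL; dried chickpeas: 3325 g; shredded cheddar: 112 g; ground pork: 9500 g

Scaling factor: 19/4 = 4.75.
coconut milk: (1 tbsp + 1 tsp = 4/3 tbsp) × 19/4 ÷ 16 tbsp/cup × 240 g/cup = 95 g
diced tomatoes: 0.5 lb × 19/4 × 16 oz/lb × 28.35 g/oz ≈ 1077 g
plain yogurt: 2 pint × 19/4 × 2 cup/pint × 240 mL/cup = 4560 mL
dried chickpeas: 3.5 cup × 19/4 × 200 g/cup = 3325 g
shredded cheddar: (3 tbsp + 1 tsp = 10/3 tbsp) × 19/4 ÷ 16 tbsp/cup × 113 g/cup ≈ 112 g
ground pork: 2 kg × 19/4 × 1000 g/kg = 9500 g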